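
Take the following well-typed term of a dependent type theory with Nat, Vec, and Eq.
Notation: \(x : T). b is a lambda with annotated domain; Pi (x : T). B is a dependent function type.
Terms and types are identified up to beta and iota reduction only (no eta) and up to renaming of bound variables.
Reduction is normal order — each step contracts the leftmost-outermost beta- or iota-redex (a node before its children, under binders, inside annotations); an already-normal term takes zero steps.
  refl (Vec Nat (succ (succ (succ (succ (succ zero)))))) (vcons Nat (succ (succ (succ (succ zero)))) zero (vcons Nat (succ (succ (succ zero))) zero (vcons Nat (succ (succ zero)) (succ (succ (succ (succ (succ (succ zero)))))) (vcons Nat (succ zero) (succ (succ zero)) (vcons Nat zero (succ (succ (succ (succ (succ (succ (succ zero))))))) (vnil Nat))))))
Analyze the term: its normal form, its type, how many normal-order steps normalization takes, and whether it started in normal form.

resulting normal form:
  refl (Vec Nat (succ (succ (succ (succ (succ zero)))))) (vcons Nat (succ (succ (succ (succ zero)))) zero (vcons Nat (succ (succ (succ zero))) zero (vcons Nat (succ (succ zero)) (succ (succ (succ (succ (succ (succ zero)))))) (vcons Nat (succ zero) (succ (succ zero)) (vcons Nat zero (succ (succ (succ (succ (succ (succ (succ zero))))))) (vnil Nat))))))
inferred type:
  Eq (Vec Nat (succ (succ (succ (succ (succ zero)))))) (vcons Nat (succ (succ (succ (succ zero)))) zero (vcons Nat (succ (succ (succ zero))) zero (vcons Nat (succ (succ zero)) (succ (succ (succ (succ (succ (succ zero)))))) (vcons Nat (succ zero) (succ (succ zero)) (vcons Nat zero (succ (succ (succ (succ (succ (succ (succ zero))))))) (vnil Nat)))))) (vcons Nat (succ (succ (succ (succ zero)))) zero (vcons Nat (succ (succ (succ zero))) zero (vcons Nat (succ (succ zero)) (succ (succ (succ (succ (succ (succ zero)))))) (vcons Nat (succ zero) (succ (succ zero)) (vcons Nat zero (succ (succ (succ (succ (succ (succ (succ zero))))))) (vnil Nat))))))
steps to reach normal form (normal order): 0
already normal: yes


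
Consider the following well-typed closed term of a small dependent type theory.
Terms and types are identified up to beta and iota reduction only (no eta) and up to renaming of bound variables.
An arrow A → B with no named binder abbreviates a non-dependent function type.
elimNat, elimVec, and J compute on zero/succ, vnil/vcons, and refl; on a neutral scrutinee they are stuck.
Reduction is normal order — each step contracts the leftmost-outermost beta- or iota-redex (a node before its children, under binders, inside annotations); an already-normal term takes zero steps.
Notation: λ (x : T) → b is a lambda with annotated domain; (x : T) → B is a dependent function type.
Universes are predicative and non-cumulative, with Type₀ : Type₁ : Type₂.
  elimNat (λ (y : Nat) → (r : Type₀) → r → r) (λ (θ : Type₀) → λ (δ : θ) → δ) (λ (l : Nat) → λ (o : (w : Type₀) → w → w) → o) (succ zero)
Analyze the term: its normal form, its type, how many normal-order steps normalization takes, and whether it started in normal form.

reduced normal form:
  λ (y : Type₀) → λ (r : y) → r
type:
  (y : Type₀) → y → y
steps to reach normal form (normal order): 4
already normal: no
first contracted redex: an elimNat iota-redex


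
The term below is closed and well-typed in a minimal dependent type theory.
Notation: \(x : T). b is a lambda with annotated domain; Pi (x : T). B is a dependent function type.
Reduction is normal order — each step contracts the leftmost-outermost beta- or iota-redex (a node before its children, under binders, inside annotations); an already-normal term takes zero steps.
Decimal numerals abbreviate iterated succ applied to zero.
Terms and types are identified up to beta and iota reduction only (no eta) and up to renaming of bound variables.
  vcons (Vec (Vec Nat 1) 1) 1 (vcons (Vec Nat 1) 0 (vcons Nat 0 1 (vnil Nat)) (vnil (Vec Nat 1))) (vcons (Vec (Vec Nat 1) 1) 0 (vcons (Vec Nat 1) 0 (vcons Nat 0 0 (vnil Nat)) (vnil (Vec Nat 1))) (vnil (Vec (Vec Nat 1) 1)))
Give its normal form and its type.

reduced normal form:
  vcons (Vec (Vec Nat 1) 1) 1 (vcons (Vec Nat 1) 0 (vcons Nat 0 1 (vnil Nat)) (vnil (Vec Nat 1))) (vcons (Vec (Vec Nat 1) 1) 0 (vcons (Vec Nat 1) 0 (vcons Nat 0 0 (vnil Nat)) (vnil (Vec Nat 1))) (vnil (Vec (Vec Nat 1) 1)))
type:
  Vec (Vec (Vec Nat 1) 1) 2


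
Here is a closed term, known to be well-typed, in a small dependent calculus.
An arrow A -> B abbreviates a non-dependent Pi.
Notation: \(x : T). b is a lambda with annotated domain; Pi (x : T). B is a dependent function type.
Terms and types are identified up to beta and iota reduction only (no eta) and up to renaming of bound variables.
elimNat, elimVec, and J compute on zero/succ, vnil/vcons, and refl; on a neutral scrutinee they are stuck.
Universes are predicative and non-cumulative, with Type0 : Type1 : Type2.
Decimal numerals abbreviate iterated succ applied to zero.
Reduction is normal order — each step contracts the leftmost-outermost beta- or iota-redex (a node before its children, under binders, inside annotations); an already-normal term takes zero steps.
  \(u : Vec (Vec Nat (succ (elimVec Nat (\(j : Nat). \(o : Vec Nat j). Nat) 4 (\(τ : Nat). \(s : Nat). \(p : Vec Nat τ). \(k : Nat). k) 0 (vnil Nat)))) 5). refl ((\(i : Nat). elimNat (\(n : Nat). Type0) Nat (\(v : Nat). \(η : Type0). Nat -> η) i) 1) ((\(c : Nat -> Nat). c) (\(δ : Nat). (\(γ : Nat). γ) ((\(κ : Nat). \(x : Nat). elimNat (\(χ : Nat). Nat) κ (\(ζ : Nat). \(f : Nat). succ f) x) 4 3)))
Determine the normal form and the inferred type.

normal form:
  \(u : Vec (Vec Nat 5) 5). refl (Nat -> Nat) (\(j : Nat). 7)
inferred type:
  Vec (Vec Nat 5) 5 -> Eq (Nat -> Nat) (\(u : Nat). 7) (\(j : Nat). 7)
observation: reduction starts at an elimVec iota-redex, and 20 normal-order steps reach the normal form.


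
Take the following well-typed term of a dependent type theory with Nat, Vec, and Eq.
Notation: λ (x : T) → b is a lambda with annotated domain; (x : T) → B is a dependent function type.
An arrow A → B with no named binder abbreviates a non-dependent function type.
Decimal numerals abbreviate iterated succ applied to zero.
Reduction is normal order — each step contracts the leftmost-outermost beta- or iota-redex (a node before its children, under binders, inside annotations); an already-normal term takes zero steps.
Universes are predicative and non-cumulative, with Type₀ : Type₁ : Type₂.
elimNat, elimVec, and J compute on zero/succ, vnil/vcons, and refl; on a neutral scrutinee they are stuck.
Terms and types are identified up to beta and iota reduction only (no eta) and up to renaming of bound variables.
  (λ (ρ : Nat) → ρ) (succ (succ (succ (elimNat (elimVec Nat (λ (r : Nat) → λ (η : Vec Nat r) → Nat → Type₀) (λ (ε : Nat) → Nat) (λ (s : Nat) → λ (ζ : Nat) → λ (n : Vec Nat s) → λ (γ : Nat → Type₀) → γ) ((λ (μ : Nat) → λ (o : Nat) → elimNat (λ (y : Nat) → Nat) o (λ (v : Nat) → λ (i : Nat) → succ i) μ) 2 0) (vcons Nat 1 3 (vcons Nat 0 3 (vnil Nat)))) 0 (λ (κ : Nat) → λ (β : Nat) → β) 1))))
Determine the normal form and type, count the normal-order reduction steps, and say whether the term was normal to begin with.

normal form:
  3
inferred type:
  Nat
normal-order step count: 5
already normal: no
first redex: a beta-redex


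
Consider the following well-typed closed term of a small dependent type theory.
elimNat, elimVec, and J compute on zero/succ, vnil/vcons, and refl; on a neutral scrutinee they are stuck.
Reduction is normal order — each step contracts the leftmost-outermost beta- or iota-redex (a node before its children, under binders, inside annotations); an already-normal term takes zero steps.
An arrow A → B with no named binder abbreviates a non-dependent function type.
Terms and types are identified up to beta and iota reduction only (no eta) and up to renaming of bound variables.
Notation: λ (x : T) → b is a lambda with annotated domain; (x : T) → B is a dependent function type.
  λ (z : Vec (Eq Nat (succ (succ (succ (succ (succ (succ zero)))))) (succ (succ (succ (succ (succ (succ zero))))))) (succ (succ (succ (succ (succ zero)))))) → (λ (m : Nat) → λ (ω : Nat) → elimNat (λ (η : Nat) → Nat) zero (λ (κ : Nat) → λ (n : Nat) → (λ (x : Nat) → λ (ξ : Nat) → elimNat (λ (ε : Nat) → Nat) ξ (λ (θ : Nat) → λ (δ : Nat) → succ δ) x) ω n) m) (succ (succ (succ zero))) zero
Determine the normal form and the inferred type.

reduced normal form:
  λ (z : Vec (Eq Nat (succ (succ (succ (succ (succ (succ zero)))))) (succ (succ (succ (succ (succ (succ zero))))))) (succ (succ (succ (succ (succ zero)))))) → zero
type:
  Vec (Eq Nat (succ (succ (succ (succ (succ (succ zero)))))) (succ (succ (succ (succ (succ (succ zero))))))) (succ (succ (succ (succ (succ zero))))) → Nat


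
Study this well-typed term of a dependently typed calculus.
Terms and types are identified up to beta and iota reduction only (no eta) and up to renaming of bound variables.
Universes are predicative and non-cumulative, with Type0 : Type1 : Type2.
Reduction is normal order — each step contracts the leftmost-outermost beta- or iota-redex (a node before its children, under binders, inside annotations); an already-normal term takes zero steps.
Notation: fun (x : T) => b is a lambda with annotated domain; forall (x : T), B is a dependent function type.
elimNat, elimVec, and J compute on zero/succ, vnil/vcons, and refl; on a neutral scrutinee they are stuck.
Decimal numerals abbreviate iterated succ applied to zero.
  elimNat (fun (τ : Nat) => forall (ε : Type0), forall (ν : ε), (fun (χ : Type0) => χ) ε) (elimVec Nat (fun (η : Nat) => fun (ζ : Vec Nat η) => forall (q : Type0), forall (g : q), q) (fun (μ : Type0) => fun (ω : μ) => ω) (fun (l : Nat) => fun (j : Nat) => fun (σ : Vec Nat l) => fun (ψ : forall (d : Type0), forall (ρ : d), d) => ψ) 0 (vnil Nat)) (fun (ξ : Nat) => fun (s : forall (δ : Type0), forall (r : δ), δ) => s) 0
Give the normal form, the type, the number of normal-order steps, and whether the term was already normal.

reduced normal form:
  fun (τ : Type0) => fun (ε : τ) => ε
inferred type:
  forall (τ : Type0), forall (ε : τ), τ
normal-order step count: 2
already normal: no
first redex: an elimNat iota-redex


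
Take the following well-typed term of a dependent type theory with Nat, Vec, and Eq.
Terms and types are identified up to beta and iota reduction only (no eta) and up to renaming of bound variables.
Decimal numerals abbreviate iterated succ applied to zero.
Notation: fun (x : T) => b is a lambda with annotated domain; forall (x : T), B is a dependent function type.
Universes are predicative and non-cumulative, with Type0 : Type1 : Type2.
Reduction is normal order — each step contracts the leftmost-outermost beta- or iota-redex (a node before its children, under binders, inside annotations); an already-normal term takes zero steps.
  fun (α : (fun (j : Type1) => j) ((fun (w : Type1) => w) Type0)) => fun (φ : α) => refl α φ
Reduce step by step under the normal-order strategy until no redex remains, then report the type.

normal-order reduction:
  fun (α : (fun (j : Type1) => j) ((fun (w : Type1) => w) Type0)) => fun (φ : α) => refl α φ
  ~> fun (α : (fun (j : Type1) => j) Type0) => fun (w : α) => refl α w
  ~> fun (α : Type0) => fun (j : α) => refl α j
type:
  forall (α : Type0), forall (j : α), Eq α j j


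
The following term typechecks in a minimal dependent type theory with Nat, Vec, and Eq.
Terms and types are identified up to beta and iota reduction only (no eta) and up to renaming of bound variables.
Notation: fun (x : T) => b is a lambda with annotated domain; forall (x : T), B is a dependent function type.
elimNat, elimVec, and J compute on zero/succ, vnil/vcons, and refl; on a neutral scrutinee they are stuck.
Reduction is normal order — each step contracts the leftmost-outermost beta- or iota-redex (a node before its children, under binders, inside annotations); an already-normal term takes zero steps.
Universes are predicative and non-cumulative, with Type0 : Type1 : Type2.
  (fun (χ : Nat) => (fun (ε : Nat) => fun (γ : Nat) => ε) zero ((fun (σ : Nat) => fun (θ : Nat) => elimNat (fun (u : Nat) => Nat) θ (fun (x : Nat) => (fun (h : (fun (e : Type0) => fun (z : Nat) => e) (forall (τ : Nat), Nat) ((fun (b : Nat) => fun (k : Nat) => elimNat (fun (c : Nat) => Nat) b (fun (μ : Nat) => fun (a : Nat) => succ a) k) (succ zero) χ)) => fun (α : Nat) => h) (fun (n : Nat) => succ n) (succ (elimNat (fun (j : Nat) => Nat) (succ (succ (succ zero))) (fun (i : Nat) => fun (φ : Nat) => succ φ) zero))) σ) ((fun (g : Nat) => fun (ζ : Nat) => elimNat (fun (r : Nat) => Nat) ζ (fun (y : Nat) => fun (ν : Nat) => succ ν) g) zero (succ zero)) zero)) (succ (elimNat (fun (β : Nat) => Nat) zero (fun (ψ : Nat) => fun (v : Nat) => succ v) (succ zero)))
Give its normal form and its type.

reduced normal form:
  zero
type:
  Nat
observation: 3 normal-order steps separate the term from its normal form.


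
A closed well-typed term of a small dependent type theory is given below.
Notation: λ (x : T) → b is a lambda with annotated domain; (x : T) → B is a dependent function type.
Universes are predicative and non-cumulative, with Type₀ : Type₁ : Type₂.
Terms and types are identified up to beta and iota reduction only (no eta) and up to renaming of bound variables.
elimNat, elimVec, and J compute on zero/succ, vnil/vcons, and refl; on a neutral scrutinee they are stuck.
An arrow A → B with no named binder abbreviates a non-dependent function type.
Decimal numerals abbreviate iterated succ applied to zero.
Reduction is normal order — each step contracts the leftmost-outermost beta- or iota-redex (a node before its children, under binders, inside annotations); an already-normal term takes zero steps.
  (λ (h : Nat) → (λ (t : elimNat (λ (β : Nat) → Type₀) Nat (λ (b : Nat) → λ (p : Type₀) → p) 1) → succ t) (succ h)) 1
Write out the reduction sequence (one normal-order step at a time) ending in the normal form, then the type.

normal-order reduction:
  (λ (h : Nat) → (λ (t : elimNat (λ (β : Nat) → Type₀) Nat (λ (b : Nat) → λ (p : Type₀) → p) 1) → succ t) (succ h)) 1
  ~> (λ (h : elimNat (λ (t : Nat) → Type₀) Nat (λ (β : Nat) → λ (b : Type₀) → b) 1) → succ h) 2
  ~> 3
the term's type:
  Nat


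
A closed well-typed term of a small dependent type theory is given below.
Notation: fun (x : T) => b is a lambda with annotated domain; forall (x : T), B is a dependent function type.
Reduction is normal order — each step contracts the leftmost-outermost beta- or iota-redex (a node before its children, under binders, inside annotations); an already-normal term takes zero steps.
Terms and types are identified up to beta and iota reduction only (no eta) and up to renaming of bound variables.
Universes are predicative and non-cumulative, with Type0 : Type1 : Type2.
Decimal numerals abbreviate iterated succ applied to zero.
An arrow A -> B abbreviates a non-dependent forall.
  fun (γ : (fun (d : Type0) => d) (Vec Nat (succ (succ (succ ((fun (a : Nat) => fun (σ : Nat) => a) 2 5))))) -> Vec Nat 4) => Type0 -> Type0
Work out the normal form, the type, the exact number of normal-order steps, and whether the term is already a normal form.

normal form:
  fun (γ : Vec Nat 5 -> Vec Nat 4) => Type0 -> Type0
the term's type:
  (Vec Nat 5 -> Vec Nat 4) -> Type1
normal-order step count: 3
already normal: no
first redex: a beta-redex


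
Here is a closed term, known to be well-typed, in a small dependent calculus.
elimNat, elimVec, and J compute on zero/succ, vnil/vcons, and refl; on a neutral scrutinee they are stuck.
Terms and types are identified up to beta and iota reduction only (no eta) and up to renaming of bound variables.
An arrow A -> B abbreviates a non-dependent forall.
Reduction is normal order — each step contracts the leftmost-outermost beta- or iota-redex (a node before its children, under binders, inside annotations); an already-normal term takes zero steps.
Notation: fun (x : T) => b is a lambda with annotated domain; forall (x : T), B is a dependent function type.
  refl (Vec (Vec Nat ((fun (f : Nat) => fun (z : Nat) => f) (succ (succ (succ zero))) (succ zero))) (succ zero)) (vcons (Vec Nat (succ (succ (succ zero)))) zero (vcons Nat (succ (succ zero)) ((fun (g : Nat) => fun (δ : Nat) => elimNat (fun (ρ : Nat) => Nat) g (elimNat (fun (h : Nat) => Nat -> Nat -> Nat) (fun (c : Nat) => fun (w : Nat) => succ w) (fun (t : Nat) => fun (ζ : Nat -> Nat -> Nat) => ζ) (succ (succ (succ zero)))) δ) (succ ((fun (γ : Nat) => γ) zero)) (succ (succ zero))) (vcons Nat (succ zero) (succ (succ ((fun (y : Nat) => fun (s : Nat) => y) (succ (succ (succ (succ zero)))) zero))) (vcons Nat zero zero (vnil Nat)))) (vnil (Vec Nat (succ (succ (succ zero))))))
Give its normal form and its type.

resulting normal form:
  refl (Vec (Vec Nat (succ (succ (succ zero)))) (succ zero)) (vcons (Vec Nat (succ (succ (succ zero)))) zero (vcons Nat (succ (succ zero)) (succ (succ (succ zero))) (vcons Nat (succ zero) (succ (succ (succ (succ (succ (succ zero)))))) (vcons Nat zero zero (vnil Nat)))) (vnil (Vec Nat (succ (succ (succ zero))))))
type:
  Eq (Vec (Vec Nat (succ (succ (succ zero)))) (succ zero)) (vcons (Vec Nat (succ (succ (succ zero)))) zero (vcons Nat (succ (succ zero)) (succ (succ (succ zero))) (vcons Nat (succ zero) (succ (succ (succ (succ (succ (succ zero)))))) (vcons Nat zero zero (vnil Nat)))) (vnil (Vec Nat (succ (succ (succ zero)))))) (vcons (Vec Nat (succ (succ (succ zero)))) zero (vcons Nat (succ (succ zero)) (succ (succ (succ zero))) (vcons Nat (succ zero) (succ (succ (succ (succ (succ (succ zero)))))) (vcons Nat zero zero (vnil Nat)))) (vnil (Vec Nat (succ (succ (succ zero))))))


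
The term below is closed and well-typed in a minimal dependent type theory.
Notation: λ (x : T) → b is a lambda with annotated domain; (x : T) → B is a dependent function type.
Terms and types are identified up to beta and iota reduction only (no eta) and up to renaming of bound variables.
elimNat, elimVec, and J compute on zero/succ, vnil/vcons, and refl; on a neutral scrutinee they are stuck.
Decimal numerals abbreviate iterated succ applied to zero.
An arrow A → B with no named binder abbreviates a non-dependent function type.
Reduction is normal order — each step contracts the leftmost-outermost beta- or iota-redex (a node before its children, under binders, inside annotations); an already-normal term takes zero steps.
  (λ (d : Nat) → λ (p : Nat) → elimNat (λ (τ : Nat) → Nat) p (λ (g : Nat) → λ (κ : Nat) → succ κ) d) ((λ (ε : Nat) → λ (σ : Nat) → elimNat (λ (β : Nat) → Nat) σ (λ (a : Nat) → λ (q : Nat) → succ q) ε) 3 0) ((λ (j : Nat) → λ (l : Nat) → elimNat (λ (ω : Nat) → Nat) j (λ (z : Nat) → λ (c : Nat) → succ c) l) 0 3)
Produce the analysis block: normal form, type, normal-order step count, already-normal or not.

normal form:
  6
type:
  Nat
steps to reach normal form (normal order): 36
already normal: no
first redex: a beta-redex


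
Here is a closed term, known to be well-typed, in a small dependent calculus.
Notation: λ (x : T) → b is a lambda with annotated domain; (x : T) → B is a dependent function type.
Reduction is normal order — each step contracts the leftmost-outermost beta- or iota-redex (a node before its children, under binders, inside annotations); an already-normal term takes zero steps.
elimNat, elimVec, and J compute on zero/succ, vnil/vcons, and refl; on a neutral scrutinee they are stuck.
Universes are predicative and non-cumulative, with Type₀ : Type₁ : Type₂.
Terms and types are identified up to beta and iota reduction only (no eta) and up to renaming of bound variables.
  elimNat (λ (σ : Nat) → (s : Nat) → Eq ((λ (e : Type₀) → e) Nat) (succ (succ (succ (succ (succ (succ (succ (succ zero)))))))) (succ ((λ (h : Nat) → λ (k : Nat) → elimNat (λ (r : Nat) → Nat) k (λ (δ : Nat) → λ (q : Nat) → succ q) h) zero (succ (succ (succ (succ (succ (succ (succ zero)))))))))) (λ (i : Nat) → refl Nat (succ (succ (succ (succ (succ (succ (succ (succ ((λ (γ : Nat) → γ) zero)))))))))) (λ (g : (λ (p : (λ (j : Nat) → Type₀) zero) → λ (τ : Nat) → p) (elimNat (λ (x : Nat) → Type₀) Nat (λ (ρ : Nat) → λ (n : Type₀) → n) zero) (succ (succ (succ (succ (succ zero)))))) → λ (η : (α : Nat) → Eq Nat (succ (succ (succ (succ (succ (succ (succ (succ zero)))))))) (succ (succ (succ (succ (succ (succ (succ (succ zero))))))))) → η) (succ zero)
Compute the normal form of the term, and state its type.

resulting normal form:
  λ (σ : Nat) → refl Nat (succ (succ (succ (succ (succ (succ (succ (succ zero))))))))
the term's type:
  (σ : Nat) → Eq Nat (succ (succ (succ (succ (succ (succ (succ (succ zero)))))))) (succ (succ (succ (succ (succ (succ (succ (succ zero))))))))


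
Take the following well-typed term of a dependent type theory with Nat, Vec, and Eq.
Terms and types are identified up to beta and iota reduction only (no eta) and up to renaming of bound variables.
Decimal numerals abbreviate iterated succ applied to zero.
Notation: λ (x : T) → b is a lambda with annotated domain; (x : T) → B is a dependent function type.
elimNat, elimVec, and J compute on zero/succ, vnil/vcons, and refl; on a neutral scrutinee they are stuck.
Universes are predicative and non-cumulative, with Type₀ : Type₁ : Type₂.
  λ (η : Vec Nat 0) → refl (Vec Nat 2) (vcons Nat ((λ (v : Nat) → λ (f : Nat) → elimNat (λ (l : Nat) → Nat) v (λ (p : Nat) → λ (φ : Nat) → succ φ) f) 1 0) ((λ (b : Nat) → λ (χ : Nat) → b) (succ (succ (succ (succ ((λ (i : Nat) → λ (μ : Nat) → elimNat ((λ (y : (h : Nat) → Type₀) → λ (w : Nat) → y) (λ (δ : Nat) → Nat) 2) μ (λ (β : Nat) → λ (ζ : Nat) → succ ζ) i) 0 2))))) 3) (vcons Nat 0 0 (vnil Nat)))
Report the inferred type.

inferred type:
  (η : Vec Nat 0) → Eq (Vec Nat 2) (vcons Nat 1 6 (vcons Nat 0 0 (vnil Nat))) (vcons Nat 1 6 (vcons Nat 0 0 (vnil Nat)))


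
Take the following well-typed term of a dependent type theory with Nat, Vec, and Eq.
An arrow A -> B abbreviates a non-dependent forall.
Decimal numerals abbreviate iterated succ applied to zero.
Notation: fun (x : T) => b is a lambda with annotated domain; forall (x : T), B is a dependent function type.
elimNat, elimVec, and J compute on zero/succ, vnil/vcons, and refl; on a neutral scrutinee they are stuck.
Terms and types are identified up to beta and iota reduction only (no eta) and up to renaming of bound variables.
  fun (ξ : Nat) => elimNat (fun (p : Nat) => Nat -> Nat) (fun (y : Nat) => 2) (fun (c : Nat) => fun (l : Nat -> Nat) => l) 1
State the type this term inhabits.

inferred type:
  Nat -> Nat -> Nat


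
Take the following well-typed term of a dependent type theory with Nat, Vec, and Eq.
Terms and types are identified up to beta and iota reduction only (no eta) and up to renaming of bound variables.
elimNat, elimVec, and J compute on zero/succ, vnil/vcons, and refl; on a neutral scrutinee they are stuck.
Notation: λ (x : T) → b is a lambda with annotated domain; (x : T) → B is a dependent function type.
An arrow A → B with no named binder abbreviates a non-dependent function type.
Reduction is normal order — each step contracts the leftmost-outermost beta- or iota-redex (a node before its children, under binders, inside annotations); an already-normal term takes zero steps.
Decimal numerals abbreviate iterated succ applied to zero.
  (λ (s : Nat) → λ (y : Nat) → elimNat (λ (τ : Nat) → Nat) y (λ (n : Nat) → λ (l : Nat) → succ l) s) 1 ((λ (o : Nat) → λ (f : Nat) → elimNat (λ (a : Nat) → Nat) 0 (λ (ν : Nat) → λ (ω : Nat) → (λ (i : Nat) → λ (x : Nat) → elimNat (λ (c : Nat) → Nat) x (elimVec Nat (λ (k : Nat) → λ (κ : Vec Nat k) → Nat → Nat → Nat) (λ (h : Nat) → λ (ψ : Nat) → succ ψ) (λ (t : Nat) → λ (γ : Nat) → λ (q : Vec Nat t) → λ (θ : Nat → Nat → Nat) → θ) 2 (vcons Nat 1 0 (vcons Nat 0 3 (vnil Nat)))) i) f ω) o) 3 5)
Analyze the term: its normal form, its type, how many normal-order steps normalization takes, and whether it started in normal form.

resulting normal form:
  16
the term's type:
  Nat
normal-order step count: 237
already normal: no
first contracted redex: a beta-redex


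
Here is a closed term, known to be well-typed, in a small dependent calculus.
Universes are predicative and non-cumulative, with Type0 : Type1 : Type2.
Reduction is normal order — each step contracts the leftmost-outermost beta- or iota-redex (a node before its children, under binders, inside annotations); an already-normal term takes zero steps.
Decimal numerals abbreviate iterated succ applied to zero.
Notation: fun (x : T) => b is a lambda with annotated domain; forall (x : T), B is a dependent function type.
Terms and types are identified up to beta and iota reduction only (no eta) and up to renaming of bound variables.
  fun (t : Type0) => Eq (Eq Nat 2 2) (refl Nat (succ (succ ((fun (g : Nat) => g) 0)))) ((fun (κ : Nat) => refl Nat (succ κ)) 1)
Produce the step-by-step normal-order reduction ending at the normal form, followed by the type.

normal-order reduction:
  fun (t : Type0) => Eq (Eq Nat 2 2) (refl Nat (succ (succ ((fun (g : Nat) => g) 0)))) ((fun (κ : Nat) => refl Nat (succ κ)) 1)
  ~> fun (t : Type0) => Eq (Eq Nat 2 2) (refl Nat 2) ((fun (g : Nat) => refl Nat (succ g)) 1)
  ~> fun (t : Type0) => Eq (Eq Nat 2 2) (refl Nat 2) (refl Nat 2)
inferred type:
  forall (t : Type0), Type0


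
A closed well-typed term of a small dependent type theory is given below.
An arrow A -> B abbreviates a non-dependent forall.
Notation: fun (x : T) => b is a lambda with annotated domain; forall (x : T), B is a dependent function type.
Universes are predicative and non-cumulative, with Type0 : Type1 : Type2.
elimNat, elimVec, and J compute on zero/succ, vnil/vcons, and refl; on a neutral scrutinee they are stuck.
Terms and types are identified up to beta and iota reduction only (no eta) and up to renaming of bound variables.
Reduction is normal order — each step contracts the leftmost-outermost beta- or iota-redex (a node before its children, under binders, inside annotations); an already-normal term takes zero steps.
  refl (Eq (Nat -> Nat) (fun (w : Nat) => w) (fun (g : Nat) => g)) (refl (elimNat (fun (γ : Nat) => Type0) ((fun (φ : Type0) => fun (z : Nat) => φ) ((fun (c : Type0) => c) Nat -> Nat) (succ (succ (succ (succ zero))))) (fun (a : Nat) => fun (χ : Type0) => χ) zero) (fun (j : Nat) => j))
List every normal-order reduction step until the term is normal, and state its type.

reduction (normal order):
  refl (Eq (Nat -> Nat) (fun (w : Nat) => w) (fun (g : Nat) => g)) (refl (elimNat (fun (γ : Nat) => Type0) ((fun (φ : Type0) => fun (z : Nat) => φ) ((fun (c : Type0) => c) Nat -> Nat) (succ (succ (succ (succ zero))))) (fun (a : Nat) => fun (χ : Type0) => χ) zero) (fun (j : Nat) => j))
  ~> refl (Eq (Nat -> Nat) (fun (w : Nat) => w) (fun (g : Nat) => g)) (refl ((fun (γ : Type0) => fun (φ : Nat) => γ) ((fun (z : Type0) => z) Nat -> Nat) (succ (succ (succ (succ zero))))) (fun (c : Nat) => c))
  ~> refl (Eq (Nat -> Nat) (fun (w : Nat) => w) (fun (g : Nat) => g)) (refl ((fun (γ : Nat) => (fun (φ : Type0) => φ) Nat -> Nat) (succ (succ (succ (succ zero))))) (fun (z : Nat) => z))
  ~> refl (Eq (Nat -> Nat) (fun (w : Nat) => w) (fun (g : Nat) => g)) (refl ((fun (γ : Type0) => γ) Nat -> Nat) (fun (φ : Nat) => φ))
  ~> refl (Eq (Nat -> Nat) (fun (w : Nat) => w) (fun (g : Nat) => g)) (refl (Nat -> Nat) (fun (γ : Nat) => γ))
the term's type:
  Eq (Eq (Nat -> Nat) (fun (w : Nat) => w) (fun (g : Nat) => g)) (refl (Nat -> Nat) (fun (γ : Nat) => γ)) (refl (Nat -> Nat) (fun (φ : Nat) => φ))


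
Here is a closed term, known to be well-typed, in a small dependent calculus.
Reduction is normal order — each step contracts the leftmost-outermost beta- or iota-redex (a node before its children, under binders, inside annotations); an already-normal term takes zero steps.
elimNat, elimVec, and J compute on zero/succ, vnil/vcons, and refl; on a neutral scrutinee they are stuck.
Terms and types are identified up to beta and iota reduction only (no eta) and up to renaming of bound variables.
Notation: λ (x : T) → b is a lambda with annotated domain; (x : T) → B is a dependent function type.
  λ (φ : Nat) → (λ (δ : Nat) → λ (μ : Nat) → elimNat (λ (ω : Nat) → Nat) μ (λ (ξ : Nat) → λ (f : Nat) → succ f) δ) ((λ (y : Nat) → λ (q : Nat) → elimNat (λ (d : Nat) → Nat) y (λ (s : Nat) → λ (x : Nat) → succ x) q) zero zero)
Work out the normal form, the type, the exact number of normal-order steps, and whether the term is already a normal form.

normal form:
  λ (φ : Nat) → λ (δ : Nat) → δ
type:
  (φ : Nat) → (δ : Nat) → Nat
steps to reach normal form (normal order): 5
already normal: no
first contracted redex: a beta-redex


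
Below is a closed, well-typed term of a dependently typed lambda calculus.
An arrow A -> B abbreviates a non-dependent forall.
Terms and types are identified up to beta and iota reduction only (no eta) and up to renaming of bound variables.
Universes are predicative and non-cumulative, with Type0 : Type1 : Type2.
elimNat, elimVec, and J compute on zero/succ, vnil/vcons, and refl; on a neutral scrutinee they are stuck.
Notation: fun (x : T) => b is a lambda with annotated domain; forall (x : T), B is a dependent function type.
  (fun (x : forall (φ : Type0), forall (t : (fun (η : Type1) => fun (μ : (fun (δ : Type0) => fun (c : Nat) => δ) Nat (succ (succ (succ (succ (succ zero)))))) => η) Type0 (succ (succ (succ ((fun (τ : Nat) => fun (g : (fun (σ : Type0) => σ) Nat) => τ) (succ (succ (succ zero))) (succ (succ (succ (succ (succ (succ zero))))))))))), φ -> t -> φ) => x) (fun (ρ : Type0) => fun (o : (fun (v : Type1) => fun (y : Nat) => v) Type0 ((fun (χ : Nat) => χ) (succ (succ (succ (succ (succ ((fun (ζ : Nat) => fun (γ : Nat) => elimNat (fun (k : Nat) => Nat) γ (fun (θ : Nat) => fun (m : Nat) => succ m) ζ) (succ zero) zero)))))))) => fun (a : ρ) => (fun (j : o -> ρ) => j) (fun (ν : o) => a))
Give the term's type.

type:
  forall (x : Type0), forall (φ : Type0), x -> φ -> x


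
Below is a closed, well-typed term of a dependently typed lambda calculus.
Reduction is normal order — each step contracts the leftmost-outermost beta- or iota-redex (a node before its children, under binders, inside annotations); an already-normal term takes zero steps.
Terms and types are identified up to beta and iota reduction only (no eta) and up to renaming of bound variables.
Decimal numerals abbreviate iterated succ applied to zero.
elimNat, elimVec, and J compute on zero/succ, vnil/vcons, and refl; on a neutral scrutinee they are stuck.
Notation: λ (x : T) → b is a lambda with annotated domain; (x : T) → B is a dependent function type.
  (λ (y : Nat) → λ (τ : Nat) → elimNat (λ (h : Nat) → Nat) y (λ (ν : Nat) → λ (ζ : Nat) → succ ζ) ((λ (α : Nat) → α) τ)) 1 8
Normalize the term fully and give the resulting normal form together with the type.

resulting normal form:
  9
the term's type:
  Nat
observation: normalization takes exactly 28 steps under the normal-order strategy.


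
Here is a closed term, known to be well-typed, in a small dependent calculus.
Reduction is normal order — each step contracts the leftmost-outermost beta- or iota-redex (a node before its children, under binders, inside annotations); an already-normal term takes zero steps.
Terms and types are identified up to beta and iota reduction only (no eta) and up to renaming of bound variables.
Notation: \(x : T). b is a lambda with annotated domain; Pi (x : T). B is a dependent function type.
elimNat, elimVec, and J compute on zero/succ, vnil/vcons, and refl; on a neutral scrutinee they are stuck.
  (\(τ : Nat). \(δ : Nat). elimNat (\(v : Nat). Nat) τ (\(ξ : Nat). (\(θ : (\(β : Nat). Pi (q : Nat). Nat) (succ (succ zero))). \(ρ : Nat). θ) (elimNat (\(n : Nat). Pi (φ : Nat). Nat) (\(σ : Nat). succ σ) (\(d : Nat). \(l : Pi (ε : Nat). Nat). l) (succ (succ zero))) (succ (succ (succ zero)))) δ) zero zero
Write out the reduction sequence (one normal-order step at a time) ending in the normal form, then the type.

reduction (normal order):
  (\(τ : Nat). \(δ : Nat). elimNat (\(v : Nat). Nat) τ (\(ξ : Nat). (\(θ : (\(β : Nat). Pi (q : Nat). Nat) (succ (succ zero))). \(ρ : Nat). θ) (elimNat (\(n : Nat). Pi (φ : Nat). Nat) (\(σ : Nat). succ σ) (\(d : Nat). \(l : Pi (ε : Nat). Nat). l) (succ (succ zero))) (succ (succ (succ zero)))) δ) zero zero
  ~> (\(τ : Nat). elimNat (\(δ : Nat). Nat) zero (\(v : Nat). (\(ξ : (\(θ : Nat). Pi (β : Nat). Nat) (succ (succ zero))). \(q : Nat). ξ) (elimNat (\(ρ : Nat). Pi (n : Nat). Nat) (\(φ : Nat). succ φ) (\(σ : Nat). \(d : Pi (l : Nat). Nat). d) (succ (succ zero))) (succ (succ (succ zero)))) τ) zero
  ~> elimNat (\(τ : Nat). Nat) zero (\(δ : Nat). (\(v : (\(ξ : Nat). Pi (θ : Nat). Nat) (succ (succ zero))). \(β : Nat). v) (elimNat (\(q : Nat). Pi (ρ : Nat). Nat) (\(n : Nat). succ n) (\(φ : Nat). \(σ : Pi (d : Nat). Nat). σ) (succ (succ zero))) (succ (succ (succ zero)))) zero
  ~> zero
the term's type:
  Nat


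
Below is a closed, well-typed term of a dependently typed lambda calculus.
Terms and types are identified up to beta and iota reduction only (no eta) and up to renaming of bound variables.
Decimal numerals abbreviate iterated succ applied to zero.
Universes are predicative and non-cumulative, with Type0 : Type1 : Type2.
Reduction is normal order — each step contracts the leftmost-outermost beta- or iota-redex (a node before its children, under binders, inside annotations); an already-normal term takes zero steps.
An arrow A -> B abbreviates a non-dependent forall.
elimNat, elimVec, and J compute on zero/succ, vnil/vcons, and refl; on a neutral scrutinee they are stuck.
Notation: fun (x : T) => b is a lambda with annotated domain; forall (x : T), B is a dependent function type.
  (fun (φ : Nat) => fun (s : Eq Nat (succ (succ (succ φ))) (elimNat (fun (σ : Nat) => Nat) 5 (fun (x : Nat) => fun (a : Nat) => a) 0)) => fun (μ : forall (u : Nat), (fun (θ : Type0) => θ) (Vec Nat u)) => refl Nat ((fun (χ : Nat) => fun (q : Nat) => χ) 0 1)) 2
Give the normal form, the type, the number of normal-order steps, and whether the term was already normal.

normal form:
  fun (φ : Eq Nat 5 5) => fun (s : forall (σ : Nat), Vec Nat σ) => refl Nat 0
the term's type:
  Eq Nat 5 5 -> (forall (φ : Nat), Vec Nat φ) -> Eq Nat 0 0
reduction steps (normal order): 5
already normal: no
first redex: a beta-redex


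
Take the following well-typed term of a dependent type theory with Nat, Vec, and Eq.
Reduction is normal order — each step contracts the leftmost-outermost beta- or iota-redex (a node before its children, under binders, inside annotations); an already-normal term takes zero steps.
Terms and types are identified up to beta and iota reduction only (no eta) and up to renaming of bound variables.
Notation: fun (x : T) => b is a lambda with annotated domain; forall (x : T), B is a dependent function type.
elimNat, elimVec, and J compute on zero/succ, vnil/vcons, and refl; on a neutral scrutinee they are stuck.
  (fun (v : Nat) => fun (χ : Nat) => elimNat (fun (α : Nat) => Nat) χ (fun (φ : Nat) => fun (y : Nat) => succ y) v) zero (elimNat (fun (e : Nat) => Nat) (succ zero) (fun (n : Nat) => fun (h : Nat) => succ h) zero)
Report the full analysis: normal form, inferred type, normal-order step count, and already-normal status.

resulting normal form:
  succ zero
the term's type:
  Nat
normal-order step count: 4
term was already normal: no
first redex: a beta-redex


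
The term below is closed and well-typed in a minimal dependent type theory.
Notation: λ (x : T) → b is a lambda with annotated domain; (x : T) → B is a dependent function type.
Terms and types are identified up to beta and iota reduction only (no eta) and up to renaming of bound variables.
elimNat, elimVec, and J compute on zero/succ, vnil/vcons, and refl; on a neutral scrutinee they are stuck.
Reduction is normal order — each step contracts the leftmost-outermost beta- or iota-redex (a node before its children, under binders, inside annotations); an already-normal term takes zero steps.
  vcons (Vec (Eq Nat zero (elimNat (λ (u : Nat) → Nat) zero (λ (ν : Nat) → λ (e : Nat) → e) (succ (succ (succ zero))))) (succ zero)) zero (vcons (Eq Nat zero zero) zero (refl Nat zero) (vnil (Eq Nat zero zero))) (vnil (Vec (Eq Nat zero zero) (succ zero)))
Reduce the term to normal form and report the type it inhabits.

normal form:
  vcons (Vec (Eq Nat zero zero) (succ zero)) zero (vcons (Eq Nat zero zero) zero (refl Nat zero) (vnil (Eq Nat zero zero))) (vnil (Vec (Eq Nat zero zero) (succ zero)))
the term's type:
  Vec (Vec (Eq Nat zero zero) (succ zero)) (succ zero)


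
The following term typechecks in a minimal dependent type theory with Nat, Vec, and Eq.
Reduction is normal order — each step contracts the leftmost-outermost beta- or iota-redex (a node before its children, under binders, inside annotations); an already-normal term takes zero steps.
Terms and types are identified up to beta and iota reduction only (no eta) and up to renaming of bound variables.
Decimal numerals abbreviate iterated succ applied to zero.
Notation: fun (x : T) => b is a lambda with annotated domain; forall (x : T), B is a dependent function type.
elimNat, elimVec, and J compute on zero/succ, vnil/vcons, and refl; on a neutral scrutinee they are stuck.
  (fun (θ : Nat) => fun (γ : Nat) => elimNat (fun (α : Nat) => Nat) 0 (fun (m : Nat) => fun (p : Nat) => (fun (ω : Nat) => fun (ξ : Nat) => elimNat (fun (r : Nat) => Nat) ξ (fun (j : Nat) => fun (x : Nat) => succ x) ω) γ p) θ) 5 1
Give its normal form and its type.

resulting normal form:
  5
inferred type:
  Nat
observation: reduction starts at a beta-redex, and 48 normal-order steps reach the normal form.


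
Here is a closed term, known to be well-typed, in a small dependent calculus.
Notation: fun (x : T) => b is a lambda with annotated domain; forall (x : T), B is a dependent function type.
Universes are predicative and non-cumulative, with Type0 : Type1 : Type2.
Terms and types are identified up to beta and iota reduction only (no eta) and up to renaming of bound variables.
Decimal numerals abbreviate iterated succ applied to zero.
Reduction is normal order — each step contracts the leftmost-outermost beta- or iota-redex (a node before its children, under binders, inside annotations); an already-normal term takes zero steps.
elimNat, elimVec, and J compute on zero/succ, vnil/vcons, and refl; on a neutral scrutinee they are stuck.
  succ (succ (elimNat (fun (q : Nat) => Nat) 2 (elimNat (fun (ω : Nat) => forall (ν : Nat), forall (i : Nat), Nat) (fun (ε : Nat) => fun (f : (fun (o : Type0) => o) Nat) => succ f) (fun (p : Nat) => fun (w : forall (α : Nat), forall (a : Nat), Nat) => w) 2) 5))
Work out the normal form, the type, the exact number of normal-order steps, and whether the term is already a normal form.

reduced normal form:
  9
inferred type:
  Nat
normal-order step count: 51
started in normal form: no
first contracted redex: an elimNat iota-redex


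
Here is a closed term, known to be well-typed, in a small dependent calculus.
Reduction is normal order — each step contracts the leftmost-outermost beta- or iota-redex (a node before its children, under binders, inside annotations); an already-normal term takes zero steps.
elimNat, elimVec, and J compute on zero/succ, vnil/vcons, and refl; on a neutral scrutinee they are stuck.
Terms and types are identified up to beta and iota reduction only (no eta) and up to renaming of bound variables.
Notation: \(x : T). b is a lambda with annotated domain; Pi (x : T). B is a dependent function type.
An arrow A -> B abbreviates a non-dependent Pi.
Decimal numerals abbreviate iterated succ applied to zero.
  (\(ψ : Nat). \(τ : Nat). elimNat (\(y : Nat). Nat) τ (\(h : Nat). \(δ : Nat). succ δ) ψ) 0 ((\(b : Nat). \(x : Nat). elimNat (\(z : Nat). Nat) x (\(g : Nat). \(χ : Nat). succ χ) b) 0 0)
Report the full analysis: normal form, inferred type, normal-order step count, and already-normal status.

reduced normal form:
  0
the term's type:
  Nat
steps to reach normal form (normal order): 6
started in normal form: no
first contracted redex: a beta-redex
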